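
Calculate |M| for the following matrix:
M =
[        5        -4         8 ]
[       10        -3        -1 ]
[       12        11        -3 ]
det(M) = 1196

Expand along row 0 (cofactor expansion): det(M) = a*(e*i - f*h) - b*(d*i - f*g) + c*(d*h - e*g), where the 3×3 is [[a, b, c], [d, e, f], [g, h, i]].
Minor M_00 = (-3)*(-3) - (-1)*(11) = 9 + 11 = 20.
Minor M_01 = (10)*(-3) - (-1)*(12) = -30 + 12 = -18.
Minor M_02 = (10)*(11) - (-3)*(12) = 110 + 36 = 146.
det(M) = (5)*(20) - (-4)*(-18) + (8)*(146) = 100 - 72 + 1168 = 1196.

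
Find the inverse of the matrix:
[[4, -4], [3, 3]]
[[1/8, 1/6], [-1/8, 1/6]]

For [[a,b],[c,d]], inverse = (1/det)·[[d,-b],[-c,a]]
det = 4·3 - -4·3 = 24
Inverse = (1/24)·[[3, 4], [-3, 4]]
        = [[1/8, 1/6], [-1/8, 1/6]]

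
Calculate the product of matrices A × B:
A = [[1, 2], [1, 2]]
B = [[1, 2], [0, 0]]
[[1, 2], [1, 2]]

Matrix multiplication:
C[0][0] = 1×1 + 2×0 = 1
C[0][1] = 1×2 + 2×0 = 2
C[1][0] = 1×1 + 2×0 = 1
C[1][1] = 1×2 + 2×0 = 2
Result: [[1, 2], [1, 2]]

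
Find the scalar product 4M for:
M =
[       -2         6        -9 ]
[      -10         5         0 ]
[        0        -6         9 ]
4M =
[       -8        24       -36 ]
[      -40        20         0 ]
[        0       -24        36 ]

Scalar multiplication is elementwise: (4M)[i][j] = 4 * M[i][j].
  (4M)[0][0] = 4 * (-2) = -8
  (4M)[0][1] = 4 * (6) = 24
  (4M)[0][2] = 4 * (-9) = -36
  (4M)[1][0] = 4 * (-10) = -40
  (4M)[1][1] = 4 * (5) = 20
  (4M)[1][2] = 4 * (0) = 0
  (4M)[2][0] = 4 * (0) = 0
  (4M)[2][1] = 4 * (-6) = -24
  (4M)[2][2] = 4 * (9) = 36
4M =
[       -8        24       -36 ]
[      -40        20         0 ]
[        0       -24        36 ]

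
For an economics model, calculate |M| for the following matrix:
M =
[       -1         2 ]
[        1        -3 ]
det(M) = 1

For a 2×2 matrix [[a, b], [c, d]], det = a*d - b*c.
det(M) = (-1)*(-3) - (2)*(1) = 3 - 2 = 1.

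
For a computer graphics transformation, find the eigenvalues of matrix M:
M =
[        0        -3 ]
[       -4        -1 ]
λ = -4, 3

Solve det(M - λI) = 0. For a 2×2 matrix the characteristic equation is λ² - (trace)λ + det = 0.
trace(M) = a + d = 0 - 1 = -1.
det(M) = a*d - b*c = (0)*(-1) - (-3)*(-4) = 0 - 12 = -12.
Characteristic equation: λ² - (-1)λ + (-12) = 0.
Discriminant = (-1)² - 4*(-12) = 1 + 48 = 49.
λ = (-1 ± √49) / 2 = (-1 ± 7) / 2 = -4, 3.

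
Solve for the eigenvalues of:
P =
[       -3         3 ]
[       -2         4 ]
λ = -2, 3

Solve det(P - λI) = 0. For a 2×2 matrix the characteristic equation is λ² - (trace)λ + det = 0.
trace(P) = a + d = -3 + 4 = 1.
det(P) = a*d - b*c = (-3)*(4) - (3)*(-2) = -12 + 6 = -6.
Characteristic equation: λ² - (1)λ + (-6) = 0.
Discriminant = (1)² - 4*(-6) = 1 + 24 = 25.
λ = (1 ± √25) / 2 = (1 ± 5) / 2 = -2, 3.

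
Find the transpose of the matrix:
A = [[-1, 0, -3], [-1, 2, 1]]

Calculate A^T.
[[-1, -1], [0, 2], [-3, 1]]

The transpose sends entry (i,j) to (j,i); rows become columns.
Row 0 of A: [-1, 0, -3] -> column 0 of A^T.
Row 1 of A: [-1, 2, 1] -> column 1 of A^T.
A^T = [[-1, -1], [0, 2], [-3, 1]]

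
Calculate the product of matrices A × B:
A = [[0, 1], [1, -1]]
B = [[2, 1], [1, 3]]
[[1, 3], [1, -2]]

Matrix multiplication:
C[0][0] = 0×2 + 1×1 = 1
C[0][1] = 0×1 + 1×3 = 3
C[1][0] = 1×2 + -1×1 = 1
C[1][1] = 1×1 + -1×3 = -2
Result: [[1, 3], [1, -2]]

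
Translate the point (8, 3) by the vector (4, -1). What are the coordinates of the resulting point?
(12, 2)

Translation by (4, -1):
x' = 8 + 4 = 12
y' = 3 + -1 = 2
Homogeneous matrix: [[1, 0, 4], [0, 1, -1], [0, 0, 1]]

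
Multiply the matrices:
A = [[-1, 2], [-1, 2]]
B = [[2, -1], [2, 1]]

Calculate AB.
[[2, 3], [2, 3]]

Each entry (i,j) of AB = sum over k of A[i][k]*B[k][j].
(AB)[0][0] = (-1)*(2) + (2)*(2) = 2
(AB)[0][1] = (-1)*(-1) + (2)*(1) = 3
(AB)[1][0] = (-1)*(2) + (2)*(2) = 2
(AB)[1][1] = (-1)*(-1) + (2)*(1) = 3
AB = [[2, 3], [2, 3]]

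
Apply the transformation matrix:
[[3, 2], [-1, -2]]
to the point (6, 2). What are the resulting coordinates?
(22, -10)

Matrix multiplication:
[[3, 2], [-1, -2]] × [6, 2]ᵀ
= [3×6 + 2×2, -1×6 + -2×2]ᵀ
= [22.0000, -10.0000]ᵀ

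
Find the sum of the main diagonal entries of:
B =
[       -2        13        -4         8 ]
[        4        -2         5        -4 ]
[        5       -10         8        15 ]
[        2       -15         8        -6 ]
tr(B) = -2 - 2 + 8 - 6 = -2

The trace of a square matrix is the sum of its diagonal entries.
Diagonal entries of B: B[0][0] = -2, B[1][1] = -2, B[2][2] = 8, B[3][3] = -6.
tr(B) = -2 - 2 + 8 - 6 = -2.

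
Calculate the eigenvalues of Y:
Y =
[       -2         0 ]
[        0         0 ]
λ = -2, 0

Solve det(Y - λI) = 0. For a 2×2 matrix the characteristic equation is λ² - (trace)λ + det = 0.
trace(Y) = a + d = -2 + 0 = -2.
det(Y) = a*d - b*c = (-2)*(0) - (0)*(0) = 0 - 0 = 0.
Characteristic equation: λ² - (-2)λ + (0) = 0.
Discriminant = (-2)² - 4*(0) = 4 - 0 = 4.
λ = (-2 ± √4) / 2 = (-2 ± 2) / 2 = -2, 0.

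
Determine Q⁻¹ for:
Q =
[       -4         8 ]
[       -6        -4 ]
det(Q) = 64
Q⁻¹ =
[    -1/16      -1/8 ]
[     3/32     -1/16 ]

For a 2×2 matrix Q = [[a, b], [c, d]] with det(Q) ≠ 0, Q⁻¹ = (1/det(Q)) * [[d, -b], [-c, a]].
det(Q) = (-4)*(-4) - (8)*(-6) = 16 + 48 = 64.
Q⁻¹ = (1/64) * [[-4, -8], [6, -4]].
Dividing each entry by 64 and reducing:
Q⁻¹ =
[    -1/16      -1/8 ]
[     3/32     -1/16 ]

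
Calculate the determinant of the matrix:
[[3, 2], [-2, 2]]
10

For a 2×2 matrix [[a, b], [c, d]], det = ad - bc
det = (3)(2) - (2)(-2) = 6 - -4 = 10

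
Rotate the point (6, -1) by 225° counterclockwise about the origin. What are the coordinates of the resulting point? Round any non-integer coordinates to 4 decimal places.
(-4.9497, -3.5355)

Rotation matrix R(θ) = [[cos θ, -sin θ], [sin θ, cos θ]]; for θ = 225°:
R = [[-√2/2, √2/2], [-√2/2, -√2/2]]
Result: R × [6, -1]ᵀ = [-√2/2·6 + (√2/2)·-1, -√2/2·6 + (-√2/2)·-1]ᵀ = (-4.9497, -3.5355)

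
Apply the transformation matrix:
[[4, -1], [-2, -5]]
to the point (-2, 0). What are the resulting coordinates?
(-8, 4)

Matrix multiplication:
[[4, -1], [-2, -5]] × [-2, 0]ᵀ
= [4×-2 + -1×0, -2×-2 + -5×0]ᵀ
= [-8.0000, 4.0000]ᵀ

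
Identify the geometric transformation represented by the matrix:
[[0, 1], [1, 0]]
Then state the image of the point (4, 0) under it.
reflection across the line y = x; image of (4, 0) is (0, 4)

This is a symmetric orthogonal matrix with determinant -1, which characterizes a reflection in ℝ².
The matrix [[0, 1], [1, 0]] represents: reflection across the line y = x.
Applying it to (4, 0): [0·4 + 1·0, 1·4 + 0·0] = (0, 4).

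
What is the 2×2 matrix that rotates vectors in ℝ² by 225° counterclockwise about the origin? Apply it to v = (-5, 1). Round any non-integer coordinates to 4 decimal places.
R = [[-√2/2, √2/2], [-√2/2, -√2/2]]; R·v = (4.2426, 2.8284)

A counterclockwise rotation by angle θ in ℝ² has matrix R(θ) = [[cos θ, -sin θ], [sin θ, cos θ]].
For θ = 225°: cos θ = -√2/2, sin θ = -√2/2.
R(225°) = [[-√2/2, √2/2], [-√2/2, -√2/2]].
R·v = [-√2/2·-5 + (√2/2)·1, -√2/2·-5 + -√2/2·1] = (4.2426, 2.8284).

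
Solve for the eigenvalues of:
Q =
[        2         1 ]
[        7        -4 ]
λ = -5, 3

Solve det(Q - λI) = 0. For a 2×2 matrix the characteristic equation is λ² - (trace)λ + det = 0.
trace(Q) = a + d = 2 - 4 = -2.
det(Q) = a*d - b*c = (2)*(-4) - (1)*(7) = -8 - 7 = -15.
Characteristic equation: λ² - (-2)λ + (-15) = 0.
Discriminant = (-2)² - 4*(-15) = 4 + 60 = 64.
λ = (-2 ± √64) / 2 = (-2 ± 8) / 2 = -5, 3.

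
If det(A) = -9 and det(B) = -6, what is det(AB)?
54

Use the multiplicative property of determinants: det(AB) = det(A)*det(B).
det(AB) = (-9)*(-6) = 54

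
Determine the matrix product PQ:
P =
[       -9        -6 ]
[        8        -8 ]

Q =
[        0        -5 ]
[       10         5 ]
PQ =
[      -60        15 ]
[      -80       -80 ]

Matrix multiplication: (PQ)[i][j] = sum over k of P[i][k] * Q[k][j].
  (PQ)[0][0] = (-9)*(0) + (-6)*(10) = -60
  (PQ)[0][1] = (-9)*(-5) + (-6)*(5) = 15
  (PQ)[1][0] = (8)*(0) + (-8)*(10) = -80
  (PQ)[1][1] = (8)*(-5) + (-8)*(5) = -80
PQ =
[      -60        15 ]
[      -80       -80 ]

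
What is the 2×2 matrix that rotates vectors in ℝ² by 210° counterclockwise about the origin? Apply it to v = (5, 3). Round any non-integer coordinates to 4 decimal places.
R = [[-√3/2, 1/2], [-1/2, -√3/2]]; R·v = (-2.8301, -5.0981)

A counterclockwise rotation by angle θ in ℝ² has matrix R(θ) = [[cos θ, -sin θ], [sin θ, cos θ]].
For θ = 210°: cos θ = -√3/2, sin θ = -1/2.
R(210°) = [[-√3/2, 1/2], [-1/2, -√3/2]].
R·v = [-√3/2·5 + (1/2)·3, -1/2·5 + -√3/2·3] = (-2.8301, -5.0981).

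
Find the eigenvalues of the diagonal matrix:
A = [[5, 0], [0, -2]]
λ₁ = 5, λ₂ = -2

The characteristic polynomial of A is det(A - λI) = (5 - λ)(-2 - λ) = 0.
The roots are λ = 5 and λ = -2, so the eigenvalues are the diagonal entries.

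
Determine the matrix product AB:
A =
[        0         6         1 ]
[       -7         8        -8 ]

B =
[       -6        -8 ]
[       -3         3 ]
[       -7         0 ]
AB =
[      -25        18 ]
[       74        80 ]

Matrix multiplication: (AB)[i][j] = sum over k of A[i][k] * B[k][j].
  (AB)[0][0] = (0)*(-6) + (6)*(-3) + (1)*(-7) = -25
  (AB)[0][1] = (0)*(-8) + (6)*(3) + (1)*(0) = 18
  (AB)[1][0] = (-7)*(-6) + (8)*(-3) + (-8)*(-7) = 74
  (AB)[1][1] = (-7)*(-8) + (8)*(3) + (-8)*(0) = 80
AB =
[      -25        18 ]
[       74        80 ]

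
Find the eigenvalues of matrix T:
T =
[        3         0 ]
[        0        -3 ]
λ = -3, 3

Solve det(T - λI) = 0. For a 2×2 matrix the characteristic equation is λ² - (trace)λ + det = 0.
trace(T) = a + d = 3 - 3 = 0.
det(T) = a*d - b*c = (3)*(-3) - (0)*(0) = -9 - 0 = -9.
Characteristic equation: λ² - (0)λ + (-9) = 0.
Discriminant = (0)² - 4*(-9) = 0 + 36 = 36.
λ = (0 ± √36) / 2 = (0 ± 6) / 2 = -3, 3.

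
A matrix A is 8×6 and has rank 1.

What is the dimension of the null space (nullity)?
5

The rank-nullity theorem for an m×n matrix states:
rank(A) + nullity(A) = n (the number of columns).
Here n = 6 and rank(A) = 1, so nullity(A) = 6 - 1 = 5.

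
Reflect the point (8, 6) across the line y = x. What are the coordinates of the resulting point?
(6, 8)

Reflection across line y = x: (8, 6) → (6, 8)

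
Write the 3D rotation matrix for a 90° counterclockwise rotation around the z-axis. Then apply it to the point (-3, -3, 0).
R = [[0, -1, 0], [1, 0, 0], [0, 0, 1]]; R·(-3, -3, 0) = (3, -3, 0)

Rotation matrix for 90° around z-axis:
cos(90°) = 0, sin(90°) = 1
R = [[0, -1, 0], [1, 0, 0], [0, 0, 1]]
Apply to (-3, -3, 0): R·[-3, -3, 0]ᵀ = (3, -3, 0)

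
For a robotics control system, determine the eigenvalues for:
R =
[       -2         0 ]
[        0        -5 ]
λ = -5, -2

Solve det(R - λI) = 0. For a 2×2 matrix the characteristic equation is λ² - (trace)λ + det = 0.
trace(R) = a + d = -2 - 5 = -7.
det(R) = a*d - b*c = (-2)*(-5) - (0)*(0) = 10 - 0 = 10.
Characteristic equation: λ² - (-7)λ + (10) = 0.
Discriminant = (-7)² - 4*(10) = 49 - 40 = 9.
λ = (-7 ± √9) / 2 = (-7 ± 3) / 2 = -5, -2.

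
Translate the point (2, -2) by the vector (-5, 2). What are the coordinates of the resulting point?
(-3, 0)

Translation by (-5, 2):
x' = 2 + -5 = -3
y' = -2 + 2 = 0
Homogeneous matrix: [[1, 0, -5], [0, 1, 2], [0, 0, 1]]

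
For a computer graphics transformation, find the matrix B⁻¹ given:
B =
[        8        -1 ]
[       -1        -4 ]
det(B) = -33
B⁻¹ =
[     4/33     -1/33 ]
[    -1/33     -8/33 ]

For a 2×2 matrix B = [[a, b], [c, d]] with det(B) ≠ 0, B⁻¹ = (1/det(B)) * [[d, -b], [-c, a]].
det(B) = (8)*(-4) - (-1)*(-1) = -32 - 1 = -33.
B⁻¹ = (1/-33) * [[-4, 1], [1, 8]].
Dividing each entry by -33 and reducing:
B⁻¹ =
[     4/33     -1/33 ]
[    -1/33     -8/33 ]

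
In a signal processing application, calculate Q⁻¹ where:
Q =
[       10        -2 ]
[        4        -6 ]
det(Q) = -52
Q⁻¹ =
[     3/26     -1/26 ]
[     1/13     -5/26 ]

For a 2×2 matrix Q = [[a, b], [c, d]] with det(Q) ≠ 0, Q⁻¹ = (1/det(Q)) * [[d, -b], [-c, a]].
det(Q) = (10)*(-6) - (-2)*(4) = -60 + 8 = -52.
Q⁻¹ = (1/-52) * [[-6, 2], [-4, 10]].
Dividing each entry by -52 and reducing:
Q⁻¹ =
[     3/26     -1/26 ]
[     1/13     -5/26 ]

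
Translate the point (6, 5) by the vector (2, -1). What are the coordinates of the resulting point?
(8, 4)

Translation by (2, -1):
x' = 6 + 2 = 8
y' = 5 + -1 = 4
Homogeneous matrix: [[1, 0, 2], [0, 1, -1], [0, 0, 1]]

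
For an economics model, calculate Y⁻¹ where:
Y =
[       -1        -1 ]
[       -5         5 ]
det(Y) = -10
Y⁻¹ =
[     -1/2     -1/10 ]
[     -1/2      1/10 ]

For a 2×2 matrix Y = [[a, b], [c, d]] with det(Y) ≠ 0, Y⁻¹ = (1/det(Y)) * [[d, -b], [-c, a]].
det(Y) = (-1)*(5) - (-1)*(-5) = -5 - 5 = -10.
Y⁻¹ = (1/-10) * [[5, 1], [5, -1]].
Dividing each entry by -10 and reducing:
Y⁻¹ =
[     -1/2     -1/10 ]
[     -1/2      1/10 ]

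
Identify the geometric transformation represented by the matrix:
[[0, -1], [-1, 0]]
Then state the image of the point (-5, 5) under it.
reflection across the line y = -x; image of (-5, 5) is (-5, 5)

This is a symmetric orthogonal matrix with determinant -1, which characterizes a reflection in ℝ².
The matrix [[0, -1], [-1, 0]] represents: reflection across the line y = -x.
Applying it to (-5, 5): [0·-5 + -1·5, -1·-5 + 0·5] = (-5, 5).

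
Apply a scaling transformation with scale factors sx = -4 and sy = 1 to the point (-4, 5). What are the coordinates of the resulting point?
(16, 5)

Scaling matrix:
[[-4, 0], [0, 1]]
Result: (-4 × -4, 5 × 1) = (16, 5)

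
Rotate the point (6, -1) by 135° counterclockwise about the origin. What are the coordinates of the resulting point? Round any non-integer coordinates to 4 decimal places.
(-3.5355, 4.9497)

Rotation matrix R(θ) = [[cos θ, -sin θ], [sin θ, cos θ]]; for θ = 135°:
R = [[-√2/2, -√2/2], [√2/2, -√2/2]]
Result: R × [6, -1]ᵀ = [-√2/2·6 + (-√2/2)·-1, √2/2·6 + (-√2/2)·-1]ᵀ = (-3.5355, 4.9497)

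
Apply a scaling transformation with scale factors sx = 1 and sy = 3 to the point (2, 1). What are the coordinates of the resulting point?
(2, 3)

Scaling matrix:
[[1, 0], [0, 3]]
Result: (2 × 1, 1 × 3) = (2, 3)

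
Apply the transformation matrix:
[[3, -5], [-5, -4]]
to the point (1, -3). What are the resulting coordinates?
(18, 7)

Matrix multiplication:
[[3, -5], [-5, -4]] × [1, -3]ᵀ
= [3×1 + -5×-3, -5×1 + -4×-3]ᵀ
= [18.0000, 7.0000]ᵀ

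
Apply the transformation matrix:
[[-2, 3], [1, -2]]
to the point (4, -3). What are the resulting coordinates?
(-17, 10)

Matrix multiplication:
[[-2, 3], [1, -2]] × [4, -3]ᵀ
= [-2×4 + 3×-3, 1×4 + -2×-3]ᵀ
= [-17.0000, 10.0000]ᵀ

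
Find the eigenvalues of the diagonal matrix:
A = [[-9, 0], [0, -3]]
λ₁ = -9, λ₂ = -3

The characteristic polynomial of A is det(A - λI) = (-9 - λ)(-3 - λ) = 0.
The roots are λ = -9 and λ = -3, so the eigenvalues are the diagonal entries.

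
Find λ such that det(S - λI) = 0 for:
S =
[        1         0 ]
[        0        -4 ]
λ = -4, 1

Solve det(S - λI) = 0. For a 2×2 matrix the characteristic equation is λ² - (trace)λ + det = 0.
trace(S) = a + d = 1 - 4 = -3.
det(S) = a*d - b*c = (1)*(-4) - (0)*(0) = -4 - 0 = -4.
Characteristic equation: λ² - (-3)λ + (-4) = 0.
Discriminant = (-3)² - 4*(-4) = 9 + 16 = 25.
λ = (-3 ± √25) / 2 = (-3 ± 5) / 2 = -4, 1.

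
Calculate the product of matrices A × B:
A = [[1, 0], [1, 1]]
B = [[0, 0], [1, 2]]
[[0, 0], [1, 2]]

Matrix multiplication:
C[0][0] = 1×0 + 0×1 = 0
C[0][1] = 1×0 + 0×2 = 0
C[1][0] = 1×0 + 1×1 = 1
C[1][1] = 1×0 + 1×2 = 2
Result: [[0, 0], [1, 2]]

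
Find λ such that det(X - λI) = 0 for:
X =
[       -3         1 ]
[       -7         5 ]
λ = -2, 4

Solve det(X - λI) = 0. For a 2×2 matrix the characteristic equation is λ² - (trace)λ + det = 0.
trace(X) = a + d = -3 + 5 = 2.
det(X) = a*d - b*c = (-3)*(5) - (1)*(-7) = -15 + 7 = -8.
Characteristic equation: λ² - (2)λ + (-8) = 0.
Discriminant = (2)² - 4*(-8) = 4 + 32 = 36.
λ = (2 ± √36) / 2 = (2 ± 6) / 2 = -2, 4.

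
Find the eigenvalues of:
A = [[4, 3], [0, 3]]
λ = 3, 4

Solve det(A - λI) = 0. For a 2×2 matrix this is λ² - (trace)λ + det = 0.
trace(A) = 4 + 3 = 7.
det(A) = (4)*(3) - (3)*(0) = 12 - 0 = 12.
Characteristic equation: λ² - (7)λ + (12) = 0.
Discriminant: (7)² - 4*(12) = 49 - 48 = 1.
Roots: λ = (7 ± √1) / 2 = 3, 4.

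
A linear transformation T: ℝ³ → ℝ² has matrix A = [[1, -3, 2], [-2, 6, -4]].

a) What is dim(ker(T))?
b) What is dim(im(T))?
dim(ker) = 2, dim(im) = 1

Observe that row 2 = -2 × row 1 (so the rows are linearly dependent).
Thus rank(A) = 1 (only one linearly independent row).
dim(im(T)) = rank(A) = 1.
By the rank-nullity theorem applied to T: ℝ³ → ℝ², rank(A) + nullity(A) = 3 (the domain dimension), so dim(ker(T)) = 3 - 1 = 2.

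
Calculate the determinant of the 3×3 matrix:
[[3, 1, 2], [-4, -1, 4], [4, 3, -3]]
-39

Expansion along first row:
det = 3·det([[-1,4],[3,-3]]) - 1·det([[-4,4],[4,-3]]) + 2·det([[-4,-1],[4,3]])
    = 3·(-1·-3 - 4·3) - 1·(-4·-3 - 4·4) + 2·(-4·3 - -1·4)
    = 3·-9 - 1·-4 + 2·-8
    = -27 + 4 + -16 = -39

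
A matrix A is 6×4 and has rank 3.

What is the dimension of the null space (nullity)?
1

The rank-nullity theorem for an m×n matrix states:
rank(A) + nullity(A) = n (the number of columns).
Here n = 4 and rank(A) = 3, so nullity(A) = 4 - 3 = 1.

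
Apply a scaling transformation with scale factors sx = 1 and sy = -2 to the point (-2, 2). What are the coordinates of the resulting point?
(-2, -4)

Scaling matrix:
[[1, 0], [0, -2]]
Result: (-2 × 1, 2 × -2) = (-2, -4)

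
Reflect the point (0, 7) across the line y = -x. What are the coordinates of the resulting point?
(-7, 0)

Reflection across line y = -x: (0, 7) → (-7, 0)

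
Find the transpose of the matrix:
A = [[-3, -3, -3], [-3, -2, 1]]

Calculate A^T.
[[-3, -3], [-3, -2], [-3, 1]]

The transpose sends entry (i,j) to (j,i); rows become columns.
Row 0 of A: [-3, -3, -3] -> column 0 of A^T.
Row 1 of A: [-3, -2, 1] -> column 1 of A^T.
A^T = [[-3, -3], [-3, -2], [-3, 1]]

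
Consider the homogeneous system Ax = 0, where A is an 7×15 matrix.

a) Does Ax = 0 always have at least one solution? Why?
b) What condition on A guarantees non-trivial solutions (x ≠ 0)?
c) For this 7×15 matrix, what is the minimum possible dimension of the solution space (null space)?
a) Yes, x = 0 is always a solution. b) When A has linearly dependent columns (rank < n). c) Minimum nullity = 8.

a) x = 0 satisfies A·0 = 0, so the zero vector is always a solution.
b) Non-trivial solutions exist iff the columns of A are linearly dependent, equivalently rank(A) < n (the number of columns).
c) By rank-nullity, rank(A) + nullity(A) = n = 15. Since A has only 7 rows, rank(A) ≤ 7, so nullity(A) ≥ 15 - 7 = 8.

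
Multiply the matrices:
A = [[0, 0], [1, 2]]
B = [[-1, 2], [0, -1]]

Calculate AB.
[[0, 0], [-1, 0]]

Each entry (i,j) of AB = sum over k of A[i][k]*B[k][j].
(AB)[0][0] = (0)*(-1) + (0)*(0) = 0
(AB)[0][1] = (0)*(2) + (0)*(-1) = 0
(AB)[1][0] = (1)*(-1) + (2)*(0) = -1
(AB)[1][1] = (1)*(2) + (2)*(-1) = 0
AB = [[0, 0], [-1, 0]]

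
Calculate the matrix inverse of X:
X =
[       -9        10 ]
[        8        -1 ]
det(X) = -71
X⁻¹ =
[     1/71     10/71 ]
[     8/71      9/71 ]

For a 2×2 matrix X = [[a, b], [c, d]] with det(X) ≠ 0, X⁻¹ = (1/det(X)) * [[d, -b], [-c, a]].
det(X) = (-9)*(-1) - (10)*(8) = 9 - 80 = -71.
X⁻¹ = (1/-71) * [[-1, -10], [-8, -9]].
Dividing each entry by -71 and reducing:
X⁻¹ =
[     1/71     10/71 ]
[     8/71      9/71 ]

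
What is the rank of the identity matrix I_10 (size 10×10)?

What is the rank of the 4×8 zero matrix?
rank(I_10) = 10, rank(0) = 0

The identity I_10 has 10 columns that are the standard basis vectors e_1, …, e_10. These are linearly independent, so all 10 columns are pivots and rank(I_10) = 10.
The 4×8 zero matrix has every entry zero, so every row is the zero row and there are no pivots; rank(0) = 0.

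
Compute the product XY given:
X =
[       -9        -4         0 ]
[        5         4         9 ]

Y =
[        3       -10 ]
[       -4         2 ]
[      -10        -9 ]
XY =
[      -11        82 ]
[      -91      -123 ]

Matrix multiplication: (XY)[i][j] = sum over k of X[i][k] * Y[k][j].
  (XY)[0][0] = (-9)*(3) + (-4)*(-4) + (0)*(-10) = -11
  (XY)[0][1] = (-9)*(-10) + (-4)*(2) + (0)*(-9) = 82
  (XY)[1][0] = (5)*(3) + (4)*(-4) + (9)*(-10) = -91
  (XY)[1][1] = (5)*(-10) + (4)*(2) + (9)*(-9) = -123
XY =
[      -11        82 ]
[      -91      -123 ]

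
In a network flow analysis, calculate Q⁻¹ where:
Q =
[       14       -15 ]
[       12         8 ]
det(Q) = 292
Q⁻¹ =
[     2/73    15/292 ]
[    -3/73     7/146 ]

For a 2×2 matrix Q = [[a, b], [c, d]] with det(Q) ≠ 0, Q⁻¹ = (1/det(Q)) * [[d, -b], [-c, a]].
det(Q) = (14)*(8) - (-15)*(12) = 112 + 180 = 292.
Q⁻¹ = (1/292) * [[8, 15], [-12, 14]].
Dividing each entry by 292 and reducing:
Q⁻¹ =
[     2/73    15/292 ]
[    -3/73     7/146 ]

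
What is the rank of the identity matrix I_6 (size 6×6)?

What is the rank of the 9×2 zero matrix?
rank(I_6) = 6, rank(0) = 0

The identity I_6 has 6 columns that are the standard basis vectors e_1, …, e_6. These are linearly independent, so all 6 columns are pivots and rank(I_6) = 6.
The 9×2 zero matrix has every entry zero, so every row is the zero row and there are no pivots; rank(0) = 0.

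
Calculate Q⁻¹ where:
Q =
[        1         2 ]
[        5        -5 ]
det(Q) = -15
Q⁻¹ =
[      1/3      2/15 ]
[      1/3     -1/15 ]

For a 2×2 matrix Q = [[a, b], [c, d]] with det(Q) ≠ 0, Q⁻¹ = (1/det(Q)) * [[d, -b], [-c, a]].
det(Q) = (1)*(-5) - (2)*(5) = -5 - 10 = -15.
Q⁻¹ = (1/-15) * [[-5, -2], [-5, 1]].
Dividing each entry by -15 and reducing:
Q⁻¹ =
[      1/3      2/15 ]
[      1/3     -1/15 ]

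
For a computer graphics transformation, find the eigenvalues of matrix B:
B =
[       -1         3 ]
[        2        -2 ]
λ = -4, 1

Solve det(B - λI) = 0. For a 2×2 matrix the characteristic equation is λ² - (trace)λ + det = 0.
trace(B) = a + d = -1 - 2 = -3.
det(B) = a*d - b*c = (-1)*(-2) - (3)*(2) = 2 - 6 = -4.
Characteristic equation: λ² - (-3)λ + (-4) = 0.
Discriminant = (-3)² - 4*(-4) = 9 + 16 = 25.
λ = (-3 ± √25) / 2 = (-3 ± 5) / 2 = -4, 1.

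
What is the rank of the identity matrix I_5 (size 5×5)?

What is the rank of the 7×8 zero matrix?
rank(I_5) = 5, rank(0) = 0

The identity I_5 has 5 columns that are the standard basis vectors e_1, …, e_5. These are linearly independent, so all 5 columns are pivots and rank(I_5) = 5.
The 7×8 zero matrix has every entry zero, so every row is the zero row and there are no pivots; rank(0) = 0.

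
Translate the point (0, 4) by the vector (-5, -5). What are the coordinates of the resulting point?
(-5, -1)

Translation by (-5, -5):
x' = 0 + -5 = -5
y' = 4 + -5 = -1
Homogeneous matrix: [[1, 0, -5], [0, 1, -5], [0, 0, 1]]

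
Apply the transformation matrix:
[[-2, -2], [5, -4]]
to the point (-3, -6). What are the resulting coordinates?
(18, 9)

Matrix multiplication:
[[-2, -2], [5, -4]] × [-3, -6]ᵀ
= [-2×-3 + -2×-6, 5×-3 + -4×-6]ᵀ
= [18.0000, 9.0000]ᵀ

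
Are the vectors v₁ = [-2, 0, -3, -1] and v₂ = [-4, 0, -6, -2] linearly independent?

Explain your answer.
No, linearly dependent (v₂ = 2·v₁)

Check whether there is a scalar k with v₂ = k·v₁.
Comparing components, k = 2 satisfies 2·[-2, 0, -3, -1] = [-4, 0, -6, -2].
Since v₂ is a scalar multiple of v₁, the two vectors are linearly dependent.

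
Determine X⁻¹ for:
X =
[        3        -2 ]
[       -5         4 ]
det(X) = 2
X⁻¹ =
[        2         1 ]
[      5/2       3/2 ]

For a 2×2 matrix X = [[a, b], [c, d]] with det(X) ≠ 0, X⁻¹ = (1/det(X)) * [[d, -b], [-c, a]].
det(X) = (3)*(4) - (-2)*(-5) = 12 - 10 = 2.
X⁻¹ = (1/2) * [[4, 2], [5, 3]].
Dividing each entry by 2 and reducing:
X⁻¹ =
[        2         1 ]
[      5/2       3/2 ]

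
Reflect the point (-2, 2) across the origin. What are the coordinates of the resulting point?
(2, -2)

Reflection across origin: (-2, 2) → (2, -2)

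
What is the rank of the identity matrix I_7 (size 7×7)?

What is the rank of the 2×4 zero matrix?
rank(I_7) = 7, rank(0) = 0

The identity I_7 has 7 columns that are the standard basis vectors e_1, …, e_7. These are linearly independent, so all 7 columns are pivots and rank(I_7) = 7.
The 2×4 zero matrix has every entry zero, so every row is the zero row and there are no pivots; rank(0) = 0.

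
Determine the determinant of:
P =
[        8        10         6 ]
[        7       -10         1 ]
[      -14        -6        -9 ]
det(P) = 166

Expand along row 0 (cofactor expansion): det(P) = a*(e*i - f*h) - b*(d*i - f*g) + c*(d*h - e*g), where the 3×3 is [[a, b, c], [d, e, f], [g, h, i]].
Minor M_00 = (-10)*(-9) - (1)*(-6) = 90 + 6 = 96.
Minor M_01 = (7)*(-9) - (1)*(-14) = -63 + 14 = -49.
Minor M_02 = (7)*(-6) - (-10)*(-14) = -42 - 140 = -182.
det(P) = (8)*(96) - (10)*(-49) + (6)*(-182) = 768 + 490 - 1092 = 166.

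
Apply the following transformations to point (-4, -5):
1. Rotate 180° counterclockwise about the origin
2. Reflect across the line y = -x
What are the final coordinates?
(-5, -4)

Step 1: Rotate 180° → (4, 5)
Step 2: Reflect across the line y = -x → (-5, -4)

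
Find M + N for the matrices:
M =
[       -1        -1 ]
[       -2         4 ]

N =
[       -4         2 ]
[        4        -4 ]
M + N =
[       -5         1 ]
[        2         0 ]

Matrix addition is elementwise: (M+N)[i][j] = M[i][j] + N[i][j].
  (M+N)[0][0] = (-1) + (-4) = -5
  (M+N)[0][1] = (-1) + (2) = 1
  (M+N)[1][0] = (-2) + (4) = 2
  (M+N)[1][1] = (4) + (-4) = 0
M + N =
[       -5         1 ]
[        2         0 ]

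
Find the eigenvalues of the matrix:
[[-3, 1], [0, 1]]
λ = -3 and λ = 1

Characteristic equation: det(A - λI) = 0
λ² - (trace)λ + (det) = 0
λ² - (-2)λ + (-3) = 0
λ² + 2λ - 3 = 0
Solving: λ = -3, 1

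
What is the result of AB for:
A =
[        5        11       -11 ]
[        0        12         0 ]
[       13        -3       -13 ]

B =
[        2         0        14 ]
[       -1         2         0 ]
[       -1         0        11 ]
AB =
[       10        22       -51 ]
[      -12        24         0 ]
[       42        -6        39 ]

Matrix multiplication: (AB)[i][j] = sum over k of A[i][k] * B[k][j].
  (AB)[0][0] = (5)*(2) + (11)*(-1) + (-11)*(-1) = 10
  (AB)[0][1] = (5)*(0) + (11)*(2) + (-11)*(0) = 22
  (AB)[0][2] = (5)*(14) + (11)*(0) + (-11)*(11) = -51
  (AB)[1][0] = (0)*(2) + (12)*(-1) + (0)*(-1) = -12
  (AB)[1][1] = (0)*(0) + (12)*(2) + (0)*(0) = 24
  (AB)[1][2] = (0)*(14) + (12)*(0) + (0)*(11) = 0
  (AB)[2][0] = (13)*(2) + (-3)*(-1) + (-13)*(-1) = 42
  (AB)[2][1] = (13)*(0) + (-3)*(2) + (-13)*(0) = -6
  (AB)[2][2] = (13)*(14) + (-3)*(0) + (-13)*(11) = 39
AB =
[       10        22       -51 ]
[      -12        24         0 ]
[       42        -6        39 ]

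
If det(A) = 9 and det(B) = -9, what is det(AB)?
-81

Use the multiplicative property of determinants: det(AB) = det(A)*det(B).
det(AB) = (9)*(-9) = -81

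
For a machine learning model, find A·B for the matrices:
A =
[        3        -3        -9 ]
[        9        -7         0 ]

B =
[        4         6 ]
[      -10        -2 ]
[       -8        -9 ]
AB =
[      114       105 ]
[      106        68 ]

Matrix multiplication: (AB)[i][j] = sum over k of A[i][k] * B[k][j].
  (AB)[0][0] = (3)*(4) + (-3)*(-10) + (-9)*(-8) = 114
  (AB)[0][1] = (3)*(6) + (-3)*(-2) + (-9)*(-9) = 105
  (AB)[1][0] = (9)*(4) + (-7)*(-10) + (0)*(-8) = 106
  (AB)[1][1] = (9)*(6) + (-7)*(-2) + (0)*(-9) = 68
AB =
[      114       105 ]
[      106        68 ]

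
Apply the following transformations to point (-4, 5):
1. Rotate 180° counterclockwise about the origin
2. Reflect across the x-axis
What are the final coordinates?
(4, 5)

Step 1: Rotate 180° → (4, -5)
Step 2: Reflect across the x-axis → (4, 5)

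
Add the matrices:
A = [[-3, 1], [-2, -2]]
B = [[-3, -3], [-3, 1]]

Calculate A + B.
[[-6, -2], [-5, -1]]

Add corresponding elements:
(-3)+(-3)=-6
(1)+(-3)=-2
(-2)+(-3)=-5
(-2)+(1)=-1
A + B = [[-6, -2], [-5, -1]]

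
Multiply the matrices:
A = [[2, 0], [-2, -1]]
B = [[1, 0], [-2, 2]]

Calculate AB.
[[2, 0], [0, -2]]

Each entry (i,j) of AB = sum over k of A[i][k]*B[k][j].
(AB)[0][0] = (2)*(1) + (0)*(-2) = 2
(AB)[0][1] = (2)*(0) + (0)*(2) = 0
(AB)[1][0] = (-2)*(1) + (-1)*(-2) = 0
(AB)[1][1] = (-2)*(0) + (-1)*(2) = -2
AB = [[2, 0], [0, -2]]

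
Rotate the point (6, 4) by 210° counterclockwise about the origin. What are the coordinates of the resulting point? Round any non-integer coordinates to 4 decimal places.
(-3.1962, -6.4641)

Rotation matrix R(θ) = [[cos θ, -sin θ], [sin θ, cos θ]]; for θ = 210°:
R = [[-√3/2, 1/2], [-1/2, -√3/2]]
Result: R × [6, 4]ᵀ = [-√3/2·6 + (1/2)·4, -1/2·6 + (-√3/2)·4]ᵀ = (-3.1962, -6.4641)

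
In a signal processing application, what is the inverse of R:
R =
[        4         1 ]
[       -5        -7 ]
det(R) = -23
R⁻¹ =
[     7/23      1/23 ]
[    -5/23     -4/23 ]

For a 2×2 matrix R = [[a, b], [c, d]] with det(R) ≠ 0, R⁻¹ = (1/det(R)) * [[d, -b], [-c, a]].
det(R) = (4)*(-7) - (1)*(-5) = -28 + 5 = -23.
R⁻¹ = (1/-23) * [[-7, -1], [5, 4]].
Dividing each entry by -23 and reducing:
R⁻¹ =
[     7/23      1/23 ]
[    -5/23     -4/23 ]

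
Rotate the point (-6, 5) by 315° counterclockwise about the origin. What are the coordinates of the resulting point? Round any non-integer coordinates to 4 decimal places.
(-0.7071, 7.7782)

Rotation matrix R(θ) = [[cos θ, -sin θ], [sin θ, cos θ]]; for θ = 315°:
R = [[√2/2, √2/2], [-√2/2, √2/2]]
Result: R × [-6, 5]ᵀ = [√2/2·-6 + (√2/2)·5, -√2/2·-6 + (√2/2)·5]ᵀ = (-0.7071, 7.7782)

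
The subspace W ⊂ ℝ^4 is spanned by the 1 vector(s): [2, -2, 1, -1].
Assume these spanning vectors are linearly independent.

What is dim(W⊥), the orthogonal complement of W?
dim(W⊥) = 3

For any subspace W of ℝ^n, dim(W) + dim(W⊥) = n (the whole-space dimension).
Here the given 1 vectors are linearly independent, so dim(W) = 1.
Thus dim(W⊥) = n - dim(W) = 4 - 1 = 3.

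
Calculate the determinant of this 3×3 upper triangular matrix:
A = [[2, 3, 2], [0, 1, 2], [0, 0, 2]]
4

The determinant of a triangular matrix is the product of its diagonal entries (the off-diagonal entries above the diagonal do not affect it).
det(A) = (2) * (1) * (2) = 4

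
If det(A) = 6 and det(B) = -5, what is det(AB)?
-30

Use the multiplicative property of determinants: det(AB) = det(A)*det(B).
det(AB) = (6)*(-5) = -30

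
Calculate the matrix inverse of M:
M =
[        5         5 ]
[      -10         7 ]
det(M) = 85
M⁻¹ =
[     7/85     -1/17 ]
[     2/17      1/17 ]

For a 2×2 matrix M = [[a, b], [c, d]] with det(M) ≠ 0, M⁻¹ = (1/det(M)) * [[d, -b], [-c, a]].
det(M) = (5)*(7) - (5)*(-10) = 35 + 50 = 85.
M⁻¹ = (1/85) * [[7, -5], [10, 5]].
Dividing each entry by 85 and reducing:
M⁻¹ =
[     7/85     -1/17 ]
[     2/17      1/17 ]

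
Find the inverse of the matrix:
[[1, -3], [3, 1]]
[[1/10, 3/10], [-3/10, 1/10]]

For [[a,b],[c,d]], inverse = (1/det)·[[d,-b],[-c,a]]
det = 1·1 - -3·3 = 10
Inverse = (1/10)·[[1, 3], [-3, 1]]
        = [[1/10, 3/10], [-3/10, 1/10]]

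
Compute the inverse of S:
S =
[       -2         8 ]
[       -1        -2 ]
det(S) = 12
S⁻¹ =
[     -1/6      -2/3 ]
[     1/12      -1/6 ]

For a 2×2 matrix S = [[a, b], [c, d]] with det(S) ≠ 0, S⁻¹ = (1/det(S)) * [[d, -b], [-c, a]].
det(S) = (-2)*(-2) - (8)*(-1) = 4 + 8 = 12.
S⁻¹ = (1/12) * [[-2, -8], [1, -2]].
Dividing each entry by 12 and reducing:
S⁻¹ =
[     -1/6      -2/3 ]
[     1/12      -1/6 ]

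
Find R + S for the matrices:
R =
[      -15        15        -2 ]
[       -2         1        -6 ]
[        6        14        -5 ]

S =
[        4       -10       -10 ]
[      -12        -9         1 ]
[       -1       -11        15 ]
R + S =
[      -11         5       -12 ]
[      -14        -8        -5 ]
[        5         3        10 ]

Matrix addition is elementwise: (R+S)[i][j] = R[i][j] + S[i][j].
  (R+S)[0][0] = (-15) + (4) = -11
  (R+S)[0][1] = (15) + (-10) = 5
  (R+S)[0][2] = (-2) + (-10) = -12
  (R+S)[1][0] = (-2) + (-12) = -14
  (R+S)[1][1] = (1) + (-9) = -8
  (R+S)[1][2] = (-6) + (1) = -5
  (R+S)[2][0] = (6) + (-1) = 5
  (R+S)[2][1] = (14) + (-11) = 3
  (R+S)[2][2] = (-5) + (15) = 10
R + S =
[      -11         5       -12 ]
[      -14        -8        -5 ]
[        5         3        10 ]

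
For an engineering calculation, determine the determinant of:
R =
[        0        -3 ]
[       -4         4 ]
det(R) = -12

For a 2×2 matrix [[a, b], [c, d]], det = a*d - b*c.
det(R) = (0)*(4) - (-3)*(-4) = 0 - 12 = -12.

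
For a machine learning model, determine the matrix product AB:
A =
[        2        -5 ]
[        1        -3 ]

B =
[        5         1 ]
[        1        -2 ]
AB =
[        5        12 ]
[        2         7 ]

Matrix multiplication: (AB)[i][j] = sum over k of A[i][k] * B[k][j].
  (AB)[0][0] = (2)*(5) + (-5)*(1) = 5
  (AB)[0][1] = (2)*(1) + (-5)*(-2) = 12
  (AB)[1][0] = (1)*(5) + (-3)*(1) = 2
  (AB)[1][1] = (1)*(1) + (-3)*(-2) = 7
AB =
[        5        12 ]
[        2         7 ]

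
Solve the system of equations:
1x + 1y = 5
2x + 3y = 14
x = 1, y = 4

Use elimination (row reduction):
Equation 1: 1x + 1y = 5.
Equation 2: 2x + 3y = 14.
Multiply Eq1 by 2 and Eq2 by 1: 2x + 2y = 10;  2x + 3y = 14.
Subtract: (1)y = 4, so y = 4.
Back-substitute into Eq1: 1x + 1*(4) = 5, so x = 1.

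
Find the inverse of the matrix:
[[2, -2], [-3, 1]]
[[-1/4, -1/2], [-3/4, -1/2]]

For [[a,b],[c,d]], inverse = (1/det)·[[d,-b],[-c,a]]
det = 2·1 - -2·-3 = -4
Inverse = (1/-4)·[[1, 2], [3, 2]]
        = [[-1/4, -1/2], [-3/4, -1/2]]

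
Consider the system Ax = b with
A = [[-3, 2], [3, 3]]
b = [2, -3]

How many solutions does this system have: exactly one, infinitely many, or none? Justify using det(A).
Exactly one solution

Compute det(A) = (-3)*(3) - (2)*(3) = -15.
Because det(A) ≠ 0, A is invertible and Ax = b has a unique solution for every b (here x = A⁻¹ b).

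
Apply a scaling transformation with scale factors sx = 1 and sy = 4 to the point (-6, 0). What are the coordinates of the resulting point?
(-6, 0)

Scaling matrix:
[[1, 0], [0, 4]]
Result: (-6 × 1, 0 × 4) = (-6, 0)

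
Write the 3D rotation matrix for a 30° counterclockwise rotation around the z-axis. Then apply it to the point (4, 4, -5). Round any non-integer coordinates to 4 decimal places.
R = [[√3/2, -1/2, 0], [1/2, √3/2, 0], [0, 0, 1]]; R·(4, 4, -5) = (1.4641, 5.4641, -5.0000)

Rotation matrix for 30° around z-axis:
cos(30°) = √3/2, sin(30°) = 1/2
R = [[√3/2, -1/2, 0], [1/2, √3/2, 0], [0, 0, 1]]
Apply to (4, 4, -5): R·[4, 4, -5]ᵀ = (1.4641, 5.4641, -5.0000)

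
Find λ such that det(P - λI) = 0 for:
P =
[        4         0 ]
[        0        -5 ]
λ = -5, 4

Solve det(P - λI) = 0. For a 2×2 matrix the characteristic equation is λ² - (trace)λ + det = 0.
trace(P) = a + d = 4 - 5 = -1.
det(P) = a*d - b*c = (4)*(-5) - (0)*(0) = -20 - 0 = -20.
Characteristic equation: λ² - (-1)λ + (-20) = 0.
Discriminant = (-1)² - 4*(-20) = 1 + 80 = 81.
λ = (-1 ± √81) / 2 = (-1 ± 9) / 2 = -5, 4.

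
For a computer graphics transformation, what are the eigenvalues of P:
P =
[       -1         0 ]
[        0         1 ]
λ = -1, 1

Solve det(P - λI) = 0. For a 2×2 matrix the characteristic equation is λ² - (trace)λ + det = 0.
trace(P) = a + d = -1 + 1 = 0.
det(P) = a*d - b*c = (-1)*(1) - (0)*(0) = -1 - 0 = -1.
Characteristic equation: λ² - (0)λ + (-1) = 0.
Discriminant = (0)² - 4*(-1) = 0 + 4 = 4.
λ = (0 ± √4) / 2 = (0 ± 2) / 2 = -1, 1.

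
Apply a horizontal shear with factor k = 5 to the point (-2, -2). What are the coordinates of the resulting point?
(-12, -2)

Shear matrix for horizontal shear with factor k = 5:
[[1, 5], [0, 1]]
Result: (-2, -2) → (-12, -2)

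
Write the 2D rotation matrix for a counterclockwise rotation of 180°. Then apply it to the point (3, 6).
R = [[-1, 0], [0, -1]]; R·(3, 6) = (-3, -6)

Rotation matrix formula: R(θ) = [[cos θ, -sin θ], [sin θ, cos θ]]
For θ = 180°:
cos(180°) = -1
sin(180°) = 0
R = [[-1, 0], [0, -1]]
Apply to (3, 6): [-1·3 + (0)·6, 0·3 + -1·6] = (-3, -6)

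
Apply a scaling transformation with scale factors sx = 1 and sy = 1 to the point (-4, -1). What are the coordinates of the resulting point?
(-4, -1)

Scaling matrix:
[[1, 0], [0, 1]]
Result: (-4 × 1, -1 × 1) = (-4, -1)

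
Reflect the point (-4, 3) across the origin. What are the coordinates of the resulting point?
(4, -3)

Reflection across origin: (-4, 3) → (4, -3)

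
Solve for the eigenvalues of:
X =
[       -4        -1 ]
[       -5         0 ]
λ = -5, 1

Solve det(X - λI) = 0. For a 2×2 matrix the characteristic equation is λ² - (trace)λ + det = 0.
trace(X) = a + d = -4 + 0 = -4.
det(X) = a*d - b*c = (-4)*(0) - (-1)*(-5) = 0 - 5 = -5.
Characteristic equation: λ² - (-4)λ + (-5) = 0.
Discriminant = (-4)² - 4*(-5) = 16 + 20 = 36.
λ = (-4 ± √36) / 2 = (-4 ± 6) / 2 = -5, 1.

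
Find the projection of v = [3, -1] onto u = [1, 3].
[0, 0]

The projection of v onto u is proj_u(v) = ((v·u) / (u·u)) · u.
v·u = (3)*(1) + (-1)*(3) = 0.
u·u = (1)*(1) + (3)*(3) = 10.
coefficient = 0 / 10 = 0.
proj_u(v) = 0 · [1, 3] = [0, 0].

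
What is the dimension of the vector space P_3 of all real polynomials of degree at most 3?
Dimension = 4

A polynomial of degree at most 3 can be written as a₀ + a₁x + a₂x² + a₃x³, with 4 free coefficients a₀, a₁, a₂, a₃.
The set {1, x, x², x³} is a basis: it spans P_3 (every such polynomial is a linear combination of these) and is linearly independent (a polynomial is zero iff all its coefficients are zero).
Therefore dim(P_3) = 3 + 1 = 4.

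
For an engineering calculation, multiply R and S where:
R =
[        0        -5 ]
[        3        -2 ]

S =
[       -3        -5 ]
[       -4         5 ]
RS =
[       20       -25 ]
[       -1       -25 ]

Matrix multiplication: (RS)[i][j] = sum over k of R[i][k] * S[k][j].
  (RS)[0][0] = (0)*(-3) + (-5)*(-4) = 20
  (RS)[0][1] = (0)*(-5) + (-5)*(5) = -25
  (RS)[1][0] = (3)*(-3) + (-2)*(-4) = -1
  (RS)[1][1] = (3)*(-5) + (-2)*(5) = -25
RS =
[       20       -25 ]
[       -1       -25 ]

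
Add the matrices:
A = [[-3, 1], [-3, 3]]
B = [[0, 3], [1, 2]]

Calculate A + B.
[[-3, 4], [-2, 5]]

Add corresponding elements:
(-3)+(0)=-3
(1)+(3)=4
(-3)+(1)=-2
(3)+(2)=5
A + B = [[-3, 4], [-2, 5]]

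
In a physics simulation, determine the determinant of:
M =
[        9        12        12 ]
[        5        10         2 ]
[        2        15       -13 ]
det(M) = 48

Expand along row 0 (cofactor expansion): det(M) = a*(e*i - f*h) - b*(d*i - f*g) + c*(d*h - e*g), where the 3×3 is [[a, b, c], [d, e, f], [g, h, i]].
Minor M_00 = (10)*(-13) - (2)*(15) = -130 - 30 = -160.
Minor M_01 = (5)*(-13) - (2)*(2) = -65 - 4 = -69.
Minor M_02 = (5)*(15) - (10)*(2) = 75 - 20 = 55.
det(M) = (9)*(-160) - (12)*(-69) + (12)*(55) = -1440 + 828 + 660 = 48.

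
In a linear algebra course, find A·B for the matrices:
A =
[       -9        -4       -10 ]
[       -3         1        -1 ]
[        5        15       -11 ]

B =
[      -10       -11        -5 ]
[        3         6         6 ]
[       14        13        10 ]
AB =
[      -62       -55       -79 ]
[       19        26        11 ]
[     -159      -108       -45 ]

Matrix multiplication: (AB)[i][j] = sum over k of A[i][k] * B[k][j].
  (AB)[0][0] = (-9)*(-10) + (-4)*(3) + (-10)*(14) = -62
  (AB)[0][1] = (-9)*(-11) + (-4)*(6) + (-10)*(13) = -55
  (AB)[0][2] = (-9)*(-5) + (-4)*(6) + (-10)*(10) = -79
  (AB)[1][0] = (-3)*(-10) + (1)*(3) + (-1)*(14) = 19
  (AB)[1][1] = (-3)*(-11) + (1)*(6) + (-1)*(13) = 26
  (AB)[1][2] = (-3)*(-5) + (1)*(6) + (-1)*(10) = 11
  (AB)[2][0] = (5)*(-10) + (15)*(3) + (-11)*(14) = -159
  (AB)[2][1] = (5)*(-11) + (15)*(6) + (-11)*(13) = -108
  (AB)[2][2] = (5)*(-5) + (15)*(6) + (-11)*(10) = -45
AB =
[      -62       -55       -79 ]
[       19        26        11 ]
[     -159      -108       -45 ]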